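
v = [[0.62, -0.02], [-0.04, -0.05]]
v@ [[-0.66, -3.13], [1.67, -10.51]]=[[-0.44, -1.73], [-0.06, 0.65]]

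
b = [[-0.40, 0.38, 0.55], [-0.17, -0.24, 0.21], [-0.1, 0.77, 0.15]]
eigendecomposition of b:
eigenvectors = [[-0.78+0.00j,(-0.78-0j),-0.50+0.00j], [-0.01-0.05j,-0.01+0.05j,-0.63+0.00j], [-0.62-0.07j,(-0.62+0.07j),(0.59+0j)]]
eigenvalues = [(0.04+0.08j), (0.04-0.08j), (-0.58+0j)]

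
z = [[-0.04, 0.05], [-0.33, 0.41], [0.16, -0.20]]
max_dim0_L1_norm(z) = 0.66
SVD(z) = [[-0.11, 0.22], [-0.89, -0.45], [0.43, -0.87]] @ diag([0.5888119476215127, 0.0007002415019384138]) @ [[0.63,  -0.78],[0.78,  0.63]]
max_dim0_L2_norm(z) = 0.46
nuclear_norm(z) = 0.59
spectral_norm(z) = 0.59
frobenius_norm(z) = 0.59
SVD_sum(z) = [[-0.04, 0.05], [-0.33, 0.41], [0.16, -0.2]] + [[0.0, 0.00], [-0.00, -0.0], [-0.00, -0.0]]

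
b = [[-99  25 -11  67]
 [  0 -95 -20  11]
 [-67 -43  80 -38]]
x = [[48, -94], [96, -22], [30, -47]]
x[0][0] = 48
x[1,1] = -22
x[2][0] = 30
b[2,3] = -38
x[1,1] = -22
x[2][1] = -47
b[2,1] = -43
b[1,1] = -95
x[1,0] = 96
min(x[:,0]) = 30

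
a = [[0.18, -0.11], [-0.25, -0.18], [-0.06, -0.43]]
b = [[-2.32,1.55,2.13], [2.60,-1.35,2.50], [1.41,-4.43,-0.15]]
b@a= [[-0.93, -0.94], [0.66, -1.12], [1.37, 0.71]]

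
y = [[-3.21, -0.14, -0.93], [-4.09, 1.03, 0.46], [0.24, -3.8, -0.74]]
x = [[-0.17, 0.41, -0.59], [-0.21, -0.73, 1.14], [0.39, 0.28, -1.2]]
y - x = [[-3.04, -0.55, -0.34], [-3.88, 1.76, -0.68], [-0.15, -4.08, 0.46]]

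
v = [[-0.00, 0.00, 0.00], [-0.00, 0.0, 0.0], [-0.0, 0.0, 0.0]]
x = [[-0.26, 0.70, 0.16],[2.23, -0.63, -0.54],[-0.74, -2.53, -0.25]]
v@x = [[0.0, 0.00, 0.0], [0.0, 0.00, 0.00], [0.00, 0.0, 0.00]]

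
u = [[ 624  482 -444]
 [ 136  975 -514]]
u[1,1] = 975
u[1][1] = 975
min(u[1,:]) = -514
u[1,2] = -514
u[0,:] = [624, 482, -444]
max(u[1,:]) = 975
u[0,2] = -444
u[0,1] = 482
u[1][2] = -514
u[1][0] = 136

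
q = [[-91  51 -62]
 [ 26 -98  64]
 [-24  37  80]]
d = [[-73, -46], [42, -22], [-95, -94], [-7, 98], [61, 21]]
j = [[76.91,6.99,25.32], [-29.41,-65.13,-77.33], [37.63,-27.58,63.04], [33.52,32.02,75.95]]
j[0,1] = 6.99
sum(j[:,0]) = 118.65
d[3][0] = -7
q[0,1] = 51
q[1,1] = -98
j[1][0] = -29.41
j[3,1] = 32.02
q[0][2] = -62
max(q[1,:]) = 64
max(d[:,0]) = 61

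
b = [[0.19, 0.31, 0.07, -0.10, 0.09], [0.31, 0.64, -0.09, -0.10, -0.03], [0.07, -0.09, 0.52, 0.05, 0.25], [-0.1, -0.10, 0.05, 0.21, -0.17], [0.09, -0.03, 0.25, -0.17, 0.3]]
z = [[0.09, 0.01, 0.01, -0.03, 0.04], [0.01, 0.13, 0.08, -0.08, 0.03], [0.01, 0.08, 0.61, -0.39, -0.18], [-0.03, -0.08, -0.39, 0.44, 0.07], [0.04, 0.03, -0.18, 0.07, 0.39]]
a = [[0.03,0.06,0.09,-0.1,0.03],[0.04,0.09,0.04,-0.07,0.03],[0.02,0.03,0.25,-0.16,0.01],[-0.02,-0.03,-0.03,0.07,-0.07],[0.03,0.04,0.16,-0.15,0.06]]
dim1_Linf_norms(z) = [0.09, 0.13, 0.61, 0.44, 0.39]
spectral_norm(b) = 0.84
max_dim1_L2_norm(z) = 0.75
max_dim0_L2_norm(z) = 0.75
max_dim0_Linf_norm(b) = 0.64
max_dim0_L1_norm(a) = 0.57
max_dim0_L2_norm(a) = 0.31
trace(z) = 1.66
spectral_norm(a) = 0.42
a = b @ z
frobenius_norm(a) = 0.44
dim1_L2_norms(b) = [0.39, 0.72, 0.59, 0.31, 0.44]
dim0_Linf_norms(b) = [0.31, 0.64, 0.52, 0.21, 0.3]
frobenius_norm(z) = 1.07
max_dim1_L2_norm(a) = 0.3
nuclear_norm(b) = 1.88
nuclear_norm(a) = 0.61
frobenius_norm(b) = 1.15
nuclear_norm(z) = 1.66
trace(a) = 0.50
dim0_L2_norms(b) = [0.39, 0.72, 0.59, 0.31, 0.44]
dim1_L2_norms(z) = [0.1, 0.18, 0.75, 0.6, 0.44]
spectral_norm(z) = 0.99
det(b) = -0.00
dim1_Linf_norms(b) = [0.31, 0.64, 0.52, 0.21, 0.3]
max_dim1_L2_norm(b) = 0.72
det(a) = 0.00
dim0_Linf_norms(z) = [0.09, 0.13, 0.61, 0.44, 0.39]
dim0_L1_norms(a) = [0.14, 0.25, 0.57, 0.55, 0.2]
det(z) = 0.00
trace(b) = 1.86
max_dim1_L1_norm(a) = 0.47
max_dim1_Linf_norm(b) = 0.64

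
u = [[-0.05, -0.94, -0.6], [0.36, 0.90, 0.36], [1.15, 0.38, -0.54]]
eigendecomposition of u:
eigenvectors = [[(-0.64+0j), -0.64-0.00j, 0.50+0.00j],[0.42+0.13j, (0.42-0.13j), (-0.48+0j)],[(-0.44+0.45j), (-0.44-0.45j), (0.72+0j)]]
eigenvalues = [(0.16+0.6j), (0.16-0.6j), (-0+0j)]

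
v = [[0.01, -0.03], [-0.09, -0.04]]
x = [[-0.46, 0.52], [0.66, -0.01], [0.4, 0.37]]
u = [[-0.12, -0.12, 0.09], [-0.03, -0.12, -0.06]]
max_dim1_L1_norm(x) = 0.98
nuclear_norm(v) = 0.13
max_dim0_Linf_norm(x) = 0.66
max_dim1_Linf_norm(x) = 0.66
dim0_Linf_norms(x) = [0.66, 0.52]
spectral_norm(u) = 0.21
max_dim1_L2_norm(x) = 0.69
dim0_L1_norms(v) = [0.1, 0.07]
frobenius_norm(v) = 0.10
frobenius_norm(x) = 1.10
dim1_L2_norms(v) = [0.03, 0.1]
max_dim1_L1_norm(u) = 0.33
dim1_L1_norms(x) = [0.98, 0.67, 0.77]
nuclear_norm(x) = 1.53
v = u @ x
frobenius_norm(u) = 0.24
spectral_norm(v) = 0.10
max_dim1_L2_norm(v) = 0.1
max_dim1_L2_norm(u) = 0.19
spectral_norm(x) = 0.91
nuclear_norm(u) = 0.32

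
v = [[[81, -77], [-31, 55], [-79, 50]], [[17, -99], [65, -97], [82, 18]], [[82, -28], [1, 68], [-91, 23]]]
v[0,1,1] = 55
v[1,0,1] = -99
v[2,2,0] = -91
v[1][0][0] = 17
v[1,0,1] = -99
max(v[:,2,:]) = 82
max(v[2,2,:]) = 23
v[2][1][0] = 1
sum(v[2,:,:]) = 55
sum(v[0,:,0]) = -29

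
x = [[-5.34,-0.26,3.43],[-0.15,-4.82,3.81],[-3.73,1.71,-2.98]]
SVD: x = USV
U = [[-0.55, 0.72, -0.42], [-0.77, -0.25, 0.58], [0.31, 0.65, 0.69]]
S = [7.5, 6.59, 2.04]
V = [[0.25, 0.59, -0.77], [-0.94, 0.32, -0.06], [-0.21, -0.74, -0.64]]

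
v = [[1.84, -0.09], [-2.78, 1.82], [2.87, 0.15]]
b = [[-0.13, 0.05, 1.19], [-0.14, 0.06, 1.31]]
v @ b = [[-0.23, 0.09, 2.07], [0.11, -0.03, -0.92], [-0.39, 0.15, 3.61]]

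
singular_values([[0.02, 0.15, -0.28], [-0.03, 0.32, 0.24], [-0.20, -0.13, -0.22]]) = [0.49, 0.31, 0.19]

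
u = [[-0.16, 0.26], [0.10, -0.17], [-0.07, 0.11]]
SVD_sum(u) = [[-0.16, 0.26], [0.10, -0.17], [-0.07, 0.11]] + [[-0.0, -0.00], [-0.0, -0.00], [-0.00, -0.0]]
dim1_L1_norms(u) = [0.42, 0.27, 0.18]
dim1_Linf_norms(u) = [0.26, 0.17, 0.11]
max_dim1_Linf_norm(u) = 0.26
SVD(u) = [[-0.79, -0.25], [0.51, -0.78], [-0.34, -0.58]] @ diag([0.386112021198725, 0.0041841469662734455]) @ [[0.52,-0.85], [0.85,0.52]]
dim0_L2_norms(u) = [0.2, 0.33]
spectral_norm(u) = 0.39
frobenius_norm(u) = 0.39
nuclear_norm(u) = 0.39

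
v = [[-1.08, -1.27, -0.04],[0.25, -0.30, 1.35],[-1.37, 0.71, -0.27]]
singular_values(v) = [1.86, 1.61, 1.08]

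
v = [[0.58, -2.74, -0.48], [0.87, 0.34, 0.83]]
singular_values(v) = [2.86, 1.21]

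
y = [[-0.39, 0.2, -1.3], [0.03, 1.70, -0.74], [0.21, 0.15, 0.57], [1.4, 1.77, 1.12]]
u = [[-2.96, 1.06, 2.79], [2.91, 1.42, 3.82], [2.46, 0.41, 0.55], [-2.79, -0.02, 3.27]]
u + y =[[-3.35, 1.26, 1.49], [2.94, 3.12, 3.08], [2.67, 0.56, 1.12], [-1.39, 1.75, 4.39]]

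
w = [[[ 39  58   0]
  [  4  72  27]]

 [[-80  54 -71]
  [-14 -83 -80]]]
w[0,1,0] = 4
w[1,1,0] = -14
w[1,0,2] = -71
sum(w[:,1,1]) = -11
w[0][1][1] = 72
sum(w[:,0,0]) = -41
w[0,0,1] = 58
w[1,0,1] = 54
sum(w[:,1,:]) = -74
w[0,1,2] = 27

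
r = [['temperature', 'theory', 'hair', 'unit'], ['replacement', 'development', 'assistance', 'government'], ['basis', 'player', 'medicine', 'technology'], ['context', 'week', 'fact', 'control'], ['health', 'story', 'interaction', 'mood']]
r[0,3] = 'unit'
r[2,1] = 'player'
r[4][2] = 'interaction'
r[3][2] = 'fact'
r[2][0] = 'basis'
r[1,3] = 'government'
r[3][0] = 'context'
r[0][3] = 'unit'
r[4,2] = 'interaction'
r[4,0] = 'health'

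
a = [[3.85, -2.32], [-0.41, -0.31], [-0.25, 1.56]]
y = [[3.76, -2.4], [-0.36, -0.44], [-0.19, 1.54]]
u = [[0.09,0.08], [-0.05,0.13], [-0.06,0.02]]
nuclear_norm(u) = 0.27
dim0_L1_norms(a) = [4.51, 4.19]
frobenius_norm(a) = 4.79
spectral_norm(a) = 4.62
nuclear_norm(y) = 5.87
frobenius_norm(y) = 4.76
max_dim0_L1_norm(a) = 4.51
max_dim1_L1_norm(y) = 6.16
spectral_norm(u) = 0.15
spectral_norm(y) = 4.58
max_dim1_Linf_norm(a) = 3.85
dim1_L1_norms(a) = [6.17, 0.72, 1.81]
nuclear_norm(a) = 5.89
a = u + y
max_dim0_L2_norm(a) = 3.88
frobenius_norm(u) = 0.19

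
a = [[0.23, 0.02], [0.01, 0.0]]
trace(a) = 0.23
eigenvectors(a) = [[1.0, -0.09], [0.04, 1.00]]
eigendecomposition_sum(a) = [[0.23, 0.02], [0.01, 0.0]] + [[-0.00, 0.00], [0.00, -0.00]]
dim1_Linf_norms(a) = [0.23, 0.01]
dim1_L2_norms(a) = [0.23, 0.01]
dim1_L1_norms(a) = [0.25, 0.01]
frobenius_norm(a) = 0.23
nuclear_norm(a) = 0.23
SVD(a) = [[-1.0,-0.04],  [-0.04,1.00]] @ diag([0.23108277937964541, 0.0008654907152186379]) @ [[-1.00,-0.09], [0.09,-1.00]]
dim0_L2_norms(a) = [0.23, 0.02]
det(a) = -0.00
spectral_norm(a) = 0.23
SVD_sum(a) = [[0.23,  0.02], [0.01,  0.00]] + [[-0.00, 0.00], [0.0, -0.0]]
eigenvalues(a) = [0.23, -0.0]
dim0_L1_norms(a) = [0.24, 0.02]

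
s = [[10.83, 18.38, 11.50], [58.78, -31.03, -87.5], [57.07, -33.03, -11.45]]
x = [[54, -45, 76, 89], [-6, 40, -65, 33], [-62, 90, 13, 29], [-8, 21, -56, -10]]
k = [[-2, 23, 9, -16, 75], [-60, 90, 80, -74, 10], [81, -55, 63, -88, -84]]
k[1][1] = 90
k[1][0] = -60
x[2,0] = -62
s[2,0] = 57.07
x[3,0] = -8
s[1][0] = 58.78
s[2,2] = -11.45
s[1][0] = 58.78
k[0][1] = 23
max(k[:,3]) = -16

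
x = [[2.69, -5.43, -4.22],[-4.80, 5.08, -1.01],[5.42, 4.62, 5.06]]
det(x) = 189.31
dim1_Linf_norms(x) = [5.43, 5.08, 5.42]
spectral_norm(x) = 10.23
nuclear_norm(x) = 20.86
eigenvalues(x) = [(1.85+4.16j), (1.85-4.16j), (9.14+0j)]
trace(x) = 12.83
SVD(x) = [[-0.67, -0.27, -0.69],[0.35, 0.70, -0.62],[0.66, -0.66, -0.37]] @ diag([10.233974612266135, 8.436734490658306, 2.192618245301438]) @ [[0.01, 0.82, 0.57],[-0.91, 0.24, -0.34],[-0.42, -0.51, 0.75]]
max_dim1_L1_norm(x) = 15.1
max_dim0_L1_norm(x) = 15.13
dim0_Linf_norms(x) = [5.42, 5.43, 5.06]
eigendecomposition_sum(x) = [[(-0.03+1.75j), (-0.02+1.48j), (-1.36+1.01j)], [(-0.78+1.23j), (-0.65+1.04j), -1.40+0.13j], [2.72-1.20j, (2.29-1.03j), (2.52+1.37j)]] + [[(-0.03-1.75j), -0.02-1.48j, -1.36-1.01j], [-0.78-1.23j, -0.65-1.04j, (-1.4-0.13j)], [2.72+1.20j, (2.29+1.03j), (2.52-1.37j)]] + [[(2.75-0j), (-5.4-0j), -1.51-0.00j],[-3.25+0.00j, (6.37+0j), (1.78+0j)],[(-0.02+0j), 0.05+0.00j, 0.01+0.00j]]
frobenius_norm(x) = 13.44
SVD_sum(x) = [[-0.05, -5.65, -3.87], [0.03, 2.96, 2.03], [0.05, 5.53, 3.79]] + [[2.11, -0.56, 0.79], [-5.39, 1.43, -2.02], [5.03, -1.33, 1.88]] + [[0.63, 0.77, -1.14], [0.57, 0.69, -1.02], [0.34, 0.42, -0.62]]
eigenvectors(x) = [[-0.20+0.42j, (-0.2-0.42j), -0.65+0.00j], [(-0.32+0.22j), (-0.32-0.22j), (0.76+0j)], [0.79+0.00j, (0.79-0j), (0.01+0j)]]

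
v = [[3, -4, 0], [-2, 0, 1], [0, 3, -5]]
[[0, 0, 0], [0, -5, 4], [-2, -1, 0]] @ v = [[0, 0, 0], [10, 12, -25], [-4, 8, -1]]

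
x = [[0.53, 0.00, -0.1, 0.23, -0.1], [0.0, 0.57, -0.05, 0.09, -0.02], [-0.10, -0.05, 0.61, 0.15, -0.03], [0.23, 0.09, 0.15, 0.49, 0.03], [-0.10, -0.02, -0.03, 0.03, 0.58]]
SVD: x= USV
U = [[-0.64,0.31,-0.12,0.39,0.58], [-0.26,0.22,0.52,-0.75,0.20], [-0.17,-0.89,-0.11,-0.17,0.39], [-0.65,-0.23,0.27,0.17,-0.66], [0.27,-0.14,0.79,0.47,0.22]]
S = [0.78, 0.69, 0.6, 0.55, 0.16]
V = [[-0.64, -0.26, -0.17, -0.65, 0.27],[0.31, 0.22, -0.89, -0.23, -0.14],[-0.12, 0.52, -0.11, 0.27, 0.79],[0.39, -0.75, -0.17, 0.17, 0.47],[0.58, 0.20, 0.39, -0.66, 0.22]]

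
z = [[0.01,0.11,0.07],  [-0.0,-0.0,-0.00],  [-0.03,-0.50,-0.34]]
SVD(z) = [[-0.21, -0.98, 0.0], [0.0, 0.0, -1.00], [0.98, -0.21, 0.00]] @ diag([0.6193327400872626, 0.005192018490270118, 5.760975524697939e-19]) @ [[-0.05, -0.83, -0.56], [-0.66, -0.39, 0.64], [-0.75, 0.40, -0.53]]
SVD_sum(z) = [[0.01, 0.11, 0.07], [0.00, 0.0, 0.00], [-0.03, -0.5, -0.34]] + [[0.00, 0.0, -0.0], [-0.0, -0.00, 0.0], [0.00, 0.00, -0.0]] + [[-0.0, 0.00, -0.00], [0.00, -0.00, 0.0], [-0.0, 0.0, -0.00]]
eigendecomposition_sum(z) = [[0.0, 0.01, 0.0], [0.0, 0.00, 0.00], [-0.00, -0.00, -0.0]] + [[0.01, 0.10, 0.07], [-0.0, -0.0, -0.0], [-0.03, -0.50, -0.34]] + [[-0.0, 0.00, -0.0],[-0.0, -0.00, -0.0],[-0.0, 0.00, -0.0]]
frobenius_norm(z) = 0.62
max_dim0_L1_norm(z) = 0.61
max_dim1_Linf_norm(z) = 0.5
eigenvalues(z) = [0.0, -0.33, -0.0]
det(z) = 0.00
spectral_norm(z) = 0.62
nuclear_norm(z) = 0.62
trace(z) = -0.33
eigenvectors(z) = [[1.00, -0.20, -0.75], [0.00, 0.00, 0.4], [-0.09, 0.98, -0.53]]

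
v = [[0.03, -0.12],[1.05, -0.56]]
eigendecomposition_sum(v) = [[(0.01+0.3j), -0.06-0.08j], [0.52+0.70j, (-0.28-0.1j)]] + [[(0.01-0.3j), (-0.06+0.08j)],[0.52-0.70j, (-0.28+0.1j)]]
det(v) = 0.11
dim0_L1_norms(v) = [1.08, 0.68]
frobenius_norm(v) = 1.20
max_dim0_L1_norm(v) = 1.08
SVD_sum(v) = [[0.07, -0.04], [1.05, -0.57]] + [[-0.04, -0.08],[0.0, 0.01]]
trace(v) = -0.53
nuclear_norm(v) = 1.28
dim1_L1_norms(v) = [0.15, 1.61]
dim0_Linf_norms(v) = [1.05, 0.56]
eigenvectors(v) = [[(0.27+0.18j), (0.27-0.18j)],[0.95+0.00j, (0.95-0j)]]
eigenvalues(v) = [(-0.26+0.2j), (-0.26-0.2j)]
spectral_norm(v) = 1.19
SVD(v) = [[-0.07, -1.0], [-1.00, 0.07]] @ diag([1.1929040988967676, 0.09154130671609839]) @ [[-0.88,0.48], [0.48,0.88]]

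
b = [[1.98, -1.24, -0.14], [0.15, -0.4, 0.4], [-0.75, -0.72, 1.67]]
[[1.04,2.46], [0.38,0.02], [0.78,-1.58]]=b @ [[0.15, 1.18], [-0.63, -0.05], [0.26, -0.44]]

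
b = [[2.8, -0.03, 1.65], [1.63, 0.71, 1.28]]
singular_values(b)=[3.86, 0.66]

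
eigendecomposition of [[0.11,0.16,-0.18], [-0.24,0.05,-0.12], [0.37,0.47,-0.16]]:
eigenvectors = [[(0.3+0.27j),(0.3-0.27j),-0.44+0.00j],[(-0.05+0.45j),(-0.05-0.45j),0.68+0.00j],[0.80+0.00j,(0.8-0j),0.59+0.00j]]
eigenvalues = [(-0.05+0.39j), (-0.05-0.39j), (0.1+0j)]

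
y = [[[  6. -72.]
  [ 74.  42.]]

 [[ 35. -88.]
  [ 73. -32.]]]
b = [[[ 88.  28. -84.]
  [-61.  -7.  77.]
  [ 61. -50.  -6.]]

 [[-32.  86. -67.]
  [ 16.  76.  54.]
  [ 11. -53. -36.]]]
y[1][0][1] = -88.0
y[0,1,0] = 74.0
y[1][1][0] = 73.0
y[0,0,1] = -72.0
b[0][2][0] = 61.0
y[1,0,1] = -88.0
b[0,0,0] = 88.0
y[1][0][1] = -88.0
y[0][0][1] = -72.0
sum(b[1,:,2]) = -49.0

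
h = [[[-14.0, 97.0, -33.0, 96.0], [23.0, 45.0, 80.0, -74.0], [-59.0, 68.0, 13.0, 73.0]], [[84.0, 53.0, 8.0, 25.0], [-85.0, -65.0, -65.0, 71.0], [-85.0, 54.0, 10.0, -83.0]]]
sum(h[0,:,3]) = 95.0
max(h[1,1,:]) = 71.0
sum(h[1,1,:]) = -144.0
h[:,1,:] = [[23.0, 45.0, 80.0, -74.0], [-85.0, -65.0, -65.0, 71.0]]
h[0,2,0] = -59.0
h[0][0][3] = 96.0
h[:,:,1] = [[97.0, 45.0, 68.0], [53.0, -65.0, 54.0]]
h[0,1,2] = 80.0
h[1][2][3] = -83.0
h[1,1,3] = 71.0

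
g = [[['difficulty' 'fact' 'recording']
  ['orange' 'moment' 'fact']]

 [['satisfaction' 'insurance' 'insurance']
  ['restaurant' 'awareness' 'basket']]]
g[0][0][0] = 'difficulty'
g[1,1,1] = 'awareness'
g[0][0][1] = 'fact'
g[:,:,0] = [['difficulty', 'orange'], ['satisfaction', 'restaurant']]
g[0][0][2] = 'recording'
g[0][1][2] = 'fact'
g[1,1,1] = 'awareness'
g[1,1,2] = 'basket'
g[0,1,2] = 'fact'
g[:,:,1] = [['fact', 'moment'], ['insurance', 'awareness']]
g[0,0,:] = ['difficulty', 'fact', 'recording']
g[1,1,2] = 'basket'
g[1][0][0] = 'satisfaction'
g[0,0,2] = 'recording'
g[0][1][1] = 'moment'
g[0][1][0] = 'orange'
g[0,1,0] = 'orange'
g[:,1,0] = ['orange', 'restaurant']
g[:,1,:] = [['orange', 'moment', 'fact'], ['restaurant', 'awareness', 'basket']]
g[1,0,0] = 'satisfaction'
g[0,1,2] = 'fact'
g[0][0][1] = 'fact'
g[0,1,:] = ['orange', 'moment', 'fact']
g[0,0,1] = 'fact'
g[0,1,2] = 'fact'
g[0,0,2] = 'recording'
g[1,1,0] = 'restaurant'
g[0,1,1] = 'moment'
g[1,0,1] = 'insurance'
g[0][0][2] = 'recording'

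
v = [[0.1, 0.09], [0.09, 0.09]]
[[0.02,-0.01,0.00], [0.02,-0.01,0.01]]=v@[[0.12,-0.16,-0.07], [0.09,0.07,0.13]]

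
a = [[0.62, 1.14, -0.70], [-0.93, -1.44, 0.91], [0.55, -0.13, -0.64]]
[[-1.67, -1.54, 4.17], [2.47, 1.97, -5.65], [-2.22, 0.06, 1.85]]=a @ [[-2.24, -0.09, 2.35], [0.62, -1.25, 1.64], [1.41, 0.09, -1.21]]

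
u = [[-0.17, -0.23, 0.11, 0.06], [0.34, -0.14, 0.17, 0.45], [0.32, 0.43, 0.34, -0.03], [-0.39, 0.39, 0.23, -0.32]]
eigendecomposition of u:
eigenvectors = [[-0.15-0.43j, -0.15+0.43j, (0.01+0j), -0.41+0.00j], [(-0.51-0.2j), -0.51+0.20j, 0.45+0.00j, 0.52+0.00j], [0.22+0.35j, (0.22-0.35j), 0.80+0.00j, (-0.3+0j)], [0.56+0.00j, 0.56-0.00j, 0.40+0.00j, 0.69+0.00j]]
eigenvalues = [(-0.48+0.3j), (-0.48-0.3j), (0.57+0j), (0.1+0j)]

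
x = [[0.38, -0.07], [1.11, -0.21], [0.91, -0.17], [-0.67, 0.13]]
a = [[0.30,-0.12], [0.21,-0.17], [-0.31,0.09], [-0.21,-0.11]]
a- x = [[-0.08, -0.05], [-0.90, 0.04], [-1.22, 0.26], [0.46, -0.24]]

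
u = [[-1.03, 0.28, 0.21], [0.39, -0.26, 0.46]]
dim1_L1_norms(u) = [1.52, 1.11]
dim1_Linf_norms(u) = [1.03, 0.46]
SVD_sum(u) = [[-1.02, 0.33, 0.02], [0.42, -0.14, -0.01]] + [[-0.01, -0.05, 0.19],[-0.03, -0.12, 0.47]]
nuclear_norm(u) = 1.68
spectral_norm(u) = 1.16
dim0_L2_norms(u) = [1.1, 0.38, 0.51]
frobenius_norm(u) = 1.27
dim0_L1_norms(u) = [1.42, 0.54, 0.67]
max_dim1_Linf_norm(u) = 1.03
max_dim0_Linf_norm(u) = 1.03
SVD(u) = [[-0.92, 0.38],  [0.38, 0.92]] @ diag([1.1577887383294616, 0.5236651959004663]) @ [[0.95,  -0.31,  -0.01], [-0.07,  -0.25,  0.97]]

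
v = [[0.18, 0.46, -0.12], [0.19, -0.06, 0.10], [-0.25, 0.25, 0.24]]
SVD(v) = [[0.90,-0.43,0.03], [-0.09,-0.25,-0.96], [0.42,0.87,-0.27]] @ diag([0.5276206161500805, 0.416062691919833, 0.1980109133503295]) @ [[0.07, 1.00, -0.03], [-0.82, 0.08, 0.56], [-0.56, 0.02, -0.83]]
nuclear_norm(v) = 1.14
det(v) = -0.04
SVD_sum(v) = [[0.03,0.47,-0.01],[-0.0,-0.05,0.0],[0.02,0.22,-0.01]] + [[0.15, -0.01, -0.1], [0.09, -0.01, -0.06], [-0.30, 0.03, 0.20]] + [[-0.0,0.00,-0.00], [0.11,-0.0,0.16], [0.03,-0.00,0.04]]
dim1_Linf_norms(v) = [0.46, 0.19, 0.25]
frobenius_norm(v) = 0.70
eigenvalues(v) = [-0.35, 0.4, 0.31]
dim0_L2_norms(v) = [0.36, 0.53, 0.29]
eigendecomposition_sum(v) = [[-0.10, 0.21, -0.06], [0.1, -0.2, 0.05], [-0.08, 0.17, -0.05]] + [[0.29,0.26,-0.06],[0.03,0.03,-0.01],[-0.41,-0.37,0.08]] + [[-0.01, -0.02, -0.01], [0.06, 0.11, 0.05], [0.25, 0.45, 0.21]]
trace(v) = 0.36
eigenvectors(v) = [[0.63, -0.58, -0.04],[-0.59, -0.06, 0.24],[0.51, 0.81, 0.97]]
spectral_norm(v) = 0.53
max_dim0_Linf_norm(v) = 0.46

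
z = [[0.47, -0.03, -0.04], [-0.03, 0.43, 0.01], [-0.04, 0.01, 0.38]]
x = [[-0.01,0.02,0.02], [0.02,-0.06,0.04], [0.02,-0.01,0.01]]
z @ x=[[-0.01, 0.01, 0.01], [0.01, -0.03, 0.02], [0.01, -0.01, 0.00]]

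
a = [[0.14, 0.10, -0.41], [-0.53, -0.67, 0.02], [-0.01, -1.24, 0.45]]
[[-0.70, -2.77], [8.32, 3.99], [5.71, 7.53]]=a @ [[-8.85, -1.99], [-5.50, -4.23], [-2.66, 5.04]]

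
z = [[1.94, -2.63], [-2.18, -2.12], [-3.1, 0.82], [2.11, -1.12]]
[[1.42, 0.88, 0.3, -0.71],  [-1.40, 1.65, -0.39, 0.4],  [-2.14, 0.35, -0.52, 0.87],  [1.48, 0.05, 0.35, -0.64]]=z@[[0.68, -0.25, 0.17, -0.26],[-0.04, -0.52, 0.01, 0.08]]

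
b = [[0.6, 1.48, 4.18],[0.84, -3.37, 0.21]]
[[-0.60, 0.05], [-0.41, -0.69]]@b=[[-0.32,-1.06,-2.50],[-0.83,1.72,-1.86]]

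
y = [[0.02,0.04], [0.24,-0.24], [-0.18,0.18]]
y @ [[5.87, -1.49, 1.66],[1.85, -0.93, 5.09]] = [[0.19, -0.07, 0.24], [0.96, -0.13, -0.82], [-0.72, 0.10, 0.62]]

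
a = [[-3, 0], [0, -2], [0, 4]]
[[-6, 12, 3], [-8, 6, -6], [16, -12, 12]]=a @ [[2, -4, -1], [4, -3, 3]]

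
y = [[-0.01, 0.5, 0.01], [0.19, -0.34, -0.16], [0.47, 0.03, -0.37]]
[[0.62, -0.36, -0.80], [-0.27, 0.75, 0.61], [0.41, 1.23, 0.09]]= y@[[0.12,1.55,-0.34], [1.26,-0.67,-1.59], [-0.86,-1.40,-0.81]]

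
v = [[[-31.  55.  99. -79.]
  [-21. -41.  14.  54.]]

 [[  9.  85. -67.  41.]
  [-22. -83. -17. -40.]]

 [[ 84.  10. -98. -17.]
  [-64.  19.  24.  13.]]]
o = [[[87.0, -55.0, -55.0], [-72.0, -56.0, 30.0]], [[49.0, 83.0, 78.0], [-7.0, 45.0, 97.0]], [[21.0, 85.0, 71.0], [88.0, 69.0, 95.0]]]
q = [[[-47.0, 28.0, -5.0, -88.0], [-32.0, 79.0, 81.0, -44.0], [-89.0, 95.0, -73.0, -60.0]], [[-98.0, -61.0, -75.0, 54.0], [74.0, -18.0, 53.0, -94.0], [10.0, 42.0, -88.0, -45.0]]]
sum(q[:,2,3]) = -105.0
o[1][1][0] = -7.0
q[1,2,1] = 42.0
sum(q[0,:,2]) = 3.0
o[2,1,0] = 88.0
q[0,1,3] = -44.0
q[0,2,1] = 95.0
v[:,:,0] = [[-31.0, -21.0], [9.0, -22.0], [84.0, -64.0]]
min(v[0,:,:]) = -79.0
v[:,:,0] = [[-31.0, -21.0], [9.0, -22.0], [84.0, -64.0]]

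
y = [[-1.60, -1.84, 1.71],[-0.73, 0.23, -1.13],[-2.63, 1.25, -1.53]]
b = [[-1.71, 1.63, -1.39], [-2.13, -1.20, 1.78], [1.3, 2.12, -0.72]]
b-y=[[-0.11, 3.47, -3.1],[-1.4, -1.43, 2.91],[3.93, 0.87, 0.81]]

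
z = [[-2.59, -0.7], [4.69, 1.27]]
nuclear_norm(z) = 5.55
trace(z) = -1.32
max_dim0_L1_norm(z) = 7.28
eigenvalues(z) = [-1.32, 0.0]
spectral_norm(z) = 5.55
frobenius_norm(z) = 5.55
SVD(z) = [[-0.48, 0.88],[0.88, 0.48]] @ diag([5.550414282885609, 0.001135050408656031]) @ [[0.97,  0.26],[-0.26,  0.97]]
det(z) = -0.01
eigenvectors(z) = [[-0.48, 0.26], [0.88, -0.97]]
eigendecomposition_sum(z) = [[-2.59, -0.7],[4.67, 1.26]] + [[-0.0, -0.00], [0.02, 0.01]]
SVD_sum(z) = [[-2.59, -0.70], [4.69, 1.27]] + [[-0.0, 0.0], [-0.00, 0.0]]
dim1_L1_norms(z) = [3.29, 5.96]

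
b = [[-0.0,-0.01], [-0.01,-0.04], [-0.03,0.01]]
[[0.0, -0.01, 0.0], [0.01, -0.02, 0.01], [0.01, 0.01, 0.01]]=b @ [[-0.29, -0.1, -0.48], [-0.18, 0.51, -0.03]]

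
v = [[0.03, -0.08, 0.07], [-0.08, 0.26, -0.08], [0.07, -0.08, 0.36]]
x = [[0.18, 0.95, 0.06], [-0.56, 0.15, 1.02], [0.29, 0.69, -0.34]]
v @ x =[[0.07,0.06,-0.1],[-0.18,-0.09,0.29],[0.16,0.30,-0.20]]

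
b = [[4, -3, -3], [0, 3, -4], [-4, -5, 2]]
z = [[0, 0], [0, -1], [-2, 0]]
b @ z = [[6, 3], [8, -3], [-4, 5]]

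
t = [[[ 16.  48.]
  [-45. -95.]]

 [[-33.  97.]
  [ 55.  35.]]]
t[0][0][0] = 16.0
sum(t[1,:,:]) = 154.0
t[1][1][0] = 55.0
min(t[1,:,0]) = -33.0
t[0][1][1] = -95.0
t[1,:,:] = [[-33.0, 97.0], [55.0, 35.0]]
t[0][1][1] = -95.0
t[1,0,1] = 97.0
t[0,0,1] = 48.0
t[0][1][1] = -95.0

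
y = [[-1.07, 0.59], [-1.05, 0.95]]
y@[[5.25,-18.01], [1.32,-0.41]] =[[-4.84, 19.03], [-4.26, 18.52]]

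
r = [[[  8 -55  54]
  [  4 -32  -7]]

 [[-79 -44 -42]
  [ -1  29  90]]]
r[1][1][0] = -1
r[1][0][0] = -79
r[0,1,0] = 4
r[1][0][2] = -42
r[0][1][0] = 4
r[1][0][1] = -44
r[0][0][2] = 54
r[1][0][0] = -79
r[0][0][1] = -55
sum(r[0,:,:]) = -28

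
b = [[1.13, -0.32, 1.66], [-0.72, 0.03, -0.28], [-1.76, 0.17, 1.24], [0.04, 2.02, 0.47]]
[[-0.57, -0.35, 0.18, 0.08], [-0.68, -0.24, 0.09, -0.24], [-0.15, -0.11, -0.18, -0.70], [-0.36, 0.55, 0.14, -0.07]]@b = [[-0.71, 0.36, -0.59],[-0.76, -0.26, -1.06],[0.20, -1.40, -0.77],[-1.05, 0.01, -0.61]]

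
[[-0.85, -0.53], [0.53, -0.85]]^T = [[-0.85, 0.53], [-0.53, -0.85]]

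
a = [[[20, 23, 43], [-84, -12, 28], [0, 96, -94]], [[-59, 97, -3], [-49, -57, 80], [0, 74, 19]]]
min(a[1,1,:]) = -57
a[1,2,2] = 19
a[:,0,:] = [[20, 23, 43], [-59, 97, -3]]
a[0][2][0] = 0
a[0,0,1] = 23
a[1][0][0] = -59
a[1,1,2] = 80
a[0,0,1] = 23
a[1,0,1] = 97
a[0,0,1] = 23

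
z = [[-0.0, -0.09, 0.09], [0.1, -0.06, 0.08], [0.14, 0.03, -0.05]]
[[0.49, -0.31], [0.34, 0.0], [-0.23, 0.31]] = z@[[-0.24, 1.74],[-3.72, 5.34],[1.71, 1.89]]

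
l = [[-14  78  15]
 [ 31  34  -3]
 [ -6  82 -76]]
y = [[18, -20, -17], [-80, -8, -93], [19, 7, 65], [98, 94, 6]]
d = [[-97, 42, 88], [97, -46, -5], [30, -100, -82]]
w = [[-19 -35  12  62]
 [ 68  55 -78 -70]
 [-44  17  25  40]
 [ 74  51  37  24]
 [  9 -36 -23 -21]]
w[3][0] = 74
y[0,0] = 18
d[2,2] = -82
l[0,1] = 78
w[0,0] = -19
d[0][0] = -97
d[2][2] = -82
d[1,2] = -5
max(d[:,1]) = 42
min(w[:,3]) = -70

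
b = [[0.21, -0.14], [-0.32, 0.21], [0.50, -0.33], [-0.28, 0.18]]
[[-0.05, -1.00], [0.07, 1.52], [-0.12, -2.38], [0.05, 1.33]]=b@[[1.89, -3.68], [3.22, 1.65]]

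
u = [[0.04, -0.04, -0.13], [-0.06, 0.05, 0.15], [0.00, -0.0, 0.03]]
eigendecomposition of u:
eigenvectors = [[-0.67, 0.59, 0.45],[-0.74, -0.80, -0.84],[0.00, 0.00, 0.29]]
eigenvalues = [-0.0, 0.09, 0.03]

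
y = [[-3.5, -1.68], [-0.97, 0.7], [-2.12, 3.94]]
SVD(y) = [[-0.21, 0.97],[-0.25, 0.08],[-0.95, -0.23]] @ diag([4.632983241444805, 3.8803049215869096]) @ [[0.64, -0.77],[-0.77, -0.64]]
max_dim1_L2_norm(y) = 4.47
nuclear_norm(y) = 8.51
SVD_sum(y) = [[-0.61, 0.73],[-0.74, 0.89],[-2.81, 3.37]] + [[-2.89, -2.41], [-0.23, -0.19], [0.69, 0.57]]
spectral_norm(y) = 4.63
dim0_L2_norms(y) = [4.21, 4.34]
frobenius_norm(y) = 6.04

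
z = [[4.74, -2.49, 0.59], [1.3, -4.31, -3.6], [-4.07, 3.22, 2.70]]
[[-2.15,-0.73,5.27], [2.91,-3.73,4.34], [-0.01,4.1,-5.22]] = z @ [[-0.7, -0.42, 0.64], [-0.56, -0.23, -0.88], [-0.39, 1.16, 0.08]]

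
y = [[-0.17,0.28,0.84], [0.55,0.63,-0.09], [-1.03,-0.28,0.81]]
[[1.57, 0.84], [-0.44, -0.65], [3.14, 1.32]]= y @ [[-3.32, -0.08], [2.27, -0.79], [0.44, 1.25]]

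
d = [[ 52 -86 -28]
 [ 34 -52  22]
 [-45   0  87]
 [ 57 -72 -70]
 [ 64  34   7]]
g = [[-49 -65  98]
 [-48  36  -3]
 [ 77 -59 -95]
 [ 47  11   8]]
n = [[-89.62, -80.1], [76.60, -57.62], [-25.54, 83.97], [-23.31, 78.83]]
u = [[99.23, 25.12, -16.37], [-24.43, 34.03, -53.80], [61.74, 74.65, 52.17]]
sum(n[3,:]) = 55.519999999999996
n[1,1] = -57.62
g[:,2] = [98, -3, -95, 8]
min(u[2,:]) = 52.17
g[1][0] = -48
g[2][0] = 77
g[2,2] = -95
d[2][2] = 87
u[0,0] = 99.23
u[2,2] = 52.17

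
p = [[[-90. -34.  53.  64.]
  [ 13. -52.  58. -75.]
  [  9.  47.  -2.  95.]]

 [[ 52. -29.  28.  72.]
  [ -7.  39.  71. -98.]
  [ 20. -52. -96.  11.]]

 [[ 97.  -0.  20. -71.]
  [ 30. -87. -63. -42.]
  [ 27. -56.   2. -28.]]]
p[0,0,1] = -34.0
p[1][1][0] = -7.0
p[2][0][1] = -0.0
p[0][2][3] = 95.0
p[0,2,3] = 95.0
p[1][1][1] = 39.0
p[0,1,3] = -75.0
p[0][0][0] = -90.0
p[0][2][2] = -2.0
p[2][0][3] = -71.0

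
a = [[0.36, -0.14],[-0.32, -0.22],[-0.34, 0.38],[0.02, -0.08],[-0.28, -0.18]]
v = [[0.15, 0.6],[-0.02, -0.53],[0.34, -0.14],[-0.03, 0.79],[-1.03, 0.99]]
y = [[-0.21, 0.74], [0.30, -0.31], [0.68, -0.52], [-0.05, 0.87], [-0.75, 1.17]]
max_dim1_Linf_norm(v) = 1.03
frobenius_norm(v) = 1.86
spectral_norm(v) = 1.69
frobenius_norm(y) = 2.05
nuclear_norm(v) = 2.47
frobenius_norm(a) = 0.82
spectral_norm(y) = 1.97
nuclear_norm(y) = 2.53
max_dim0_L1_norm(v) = 3.05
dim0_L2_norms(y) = [1.08, 1.74]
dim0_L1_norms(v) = [1.57, 3.05]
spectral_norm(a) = 0.67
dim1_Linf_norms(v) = [0.6, 0.53, 0.34, 0.79, 1.03]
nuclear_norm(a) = 1.15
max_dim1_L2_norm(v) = 1.43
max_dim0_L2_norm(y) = 1.74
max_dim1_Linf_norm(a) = 0.38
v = a + y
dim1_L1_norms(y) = [0.95, 0.61, 1.2, 0.92, 1.92]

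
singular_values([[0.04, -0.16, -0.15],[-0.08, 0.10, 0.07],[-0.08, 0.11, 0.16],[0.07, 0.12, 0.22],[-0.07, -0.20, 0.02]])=[0.42, 0.19, 0.14]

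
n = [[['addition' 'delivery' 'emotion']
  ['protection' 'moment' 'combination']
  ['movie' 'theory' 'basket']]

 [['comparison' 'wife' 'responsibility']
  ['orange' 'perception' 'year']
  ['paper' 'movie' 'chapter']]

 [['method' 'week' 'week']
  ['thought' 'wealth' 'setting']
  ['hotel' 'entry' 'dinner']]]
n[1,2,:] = ['paper', 'movie', 'chapter']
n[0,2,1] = 'theory'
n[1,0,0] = 'comparison'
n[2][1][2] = 'setting'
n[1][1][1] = 'perception'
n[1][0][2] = 'responsibility'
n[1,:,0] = ['comparison', 'orange', 'paper']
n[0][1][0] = 'protection'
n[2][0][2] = 'week'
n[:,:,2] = [['emotion', 'combination', 'basket'], ['responsibility', 'year', 'chapter'], ['week', 'setting', 'dinner']]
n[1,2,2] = 'chapter'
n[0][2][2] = 'basket'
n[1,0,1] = 'wife'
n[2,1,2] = 'setting'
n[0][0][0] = 'addition'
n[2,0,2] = 'week'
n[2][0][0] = 'method'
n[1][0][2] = 'responsibility'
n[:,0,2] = ['emotion', 'responsibility', 'week']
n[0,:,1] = ['delivery', 'moment', 'theory']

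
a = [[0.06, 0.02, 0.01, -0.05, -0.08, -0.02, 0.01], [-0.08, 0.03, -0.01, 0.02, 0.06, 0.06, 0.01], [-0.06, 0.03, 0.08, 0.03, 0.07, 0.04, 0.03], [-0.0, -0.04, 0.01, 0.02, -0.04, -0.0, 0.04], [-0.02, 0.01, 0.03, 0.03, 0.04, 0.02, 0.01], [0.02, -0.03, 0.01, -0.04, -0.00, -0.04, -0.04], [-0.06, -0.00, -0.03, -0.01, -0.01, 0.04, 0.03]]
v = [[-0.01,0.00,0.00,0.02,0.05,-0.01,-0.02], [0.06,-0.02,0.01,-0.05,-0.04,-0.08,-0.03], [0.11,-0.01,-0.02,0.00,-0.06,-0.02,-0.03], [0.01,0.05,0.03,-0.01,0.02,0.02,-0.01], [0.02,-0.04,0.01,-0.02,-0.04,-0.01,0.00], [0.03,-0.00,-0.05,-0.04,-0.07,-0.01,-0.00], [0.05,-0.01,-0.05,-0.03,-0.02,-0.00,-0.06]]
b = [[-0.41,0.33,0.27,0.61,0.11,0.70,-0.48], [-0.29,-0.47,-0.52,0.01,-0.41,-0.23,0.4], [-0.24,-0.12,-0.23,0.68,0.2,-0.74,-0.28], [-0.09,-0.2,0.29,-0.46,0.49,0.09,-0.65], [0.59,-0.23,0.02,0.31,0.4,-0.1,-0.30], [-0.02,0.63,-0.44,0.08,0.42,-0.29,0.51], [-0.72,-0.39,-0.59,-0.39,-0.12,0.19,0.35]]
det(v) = -0.00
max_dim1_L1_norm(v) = 0.29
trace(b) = -1.11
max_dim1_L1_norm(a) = 0.34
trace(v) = -0.17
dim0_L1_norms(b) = [2.36, 2.37, 2.36, 2.54, 2.15, 2.34, 2.97]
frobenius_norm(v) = 0.26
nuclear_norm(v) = 0.53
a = b @ v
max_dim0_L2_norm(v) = 0.14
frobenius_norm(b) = 2.81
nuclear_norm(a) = 0.53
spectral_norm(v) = 0.21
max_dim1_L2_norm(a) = 0.14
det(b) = 0.02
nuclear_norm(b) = 6.54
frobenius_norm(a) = 0.27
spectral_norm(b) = 1.68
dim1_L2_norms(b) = [1.21, 0.98, 1.12, 1.01, 0.87, 1.06, 1.16]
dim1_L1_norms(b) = [2.91, 2.33, 2.49, 2.27, 1.95, 2.39, 2.75]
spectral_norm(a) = 0.21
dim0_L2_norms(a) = [0.13, 0.07, 0.09, 0.08, 0.13, 0.1, 0.07]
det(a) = 0.00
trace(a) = 0.22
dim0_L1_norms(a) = [0.3, 0.16, 0.18, 0.2, 0.3, 0.22, 0.17]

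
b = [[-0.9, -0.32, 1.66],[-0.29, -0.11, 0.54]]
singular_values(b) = [2.01, 0.01]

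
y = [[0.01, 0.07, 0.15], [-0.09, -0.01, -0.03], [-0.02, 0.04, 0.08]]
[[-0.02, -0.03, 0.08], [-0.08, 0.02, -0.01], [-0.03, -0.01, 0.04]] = y@[[0.89, -0.16, -0.1], [-0.16, 0.32, -0.34], [-0.1, -0.34, 0.67]]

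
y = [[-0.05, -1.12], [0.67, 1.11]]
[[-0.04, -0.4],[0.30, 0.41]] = y @ [[0.42, 0.02],[0.02, 0.36]]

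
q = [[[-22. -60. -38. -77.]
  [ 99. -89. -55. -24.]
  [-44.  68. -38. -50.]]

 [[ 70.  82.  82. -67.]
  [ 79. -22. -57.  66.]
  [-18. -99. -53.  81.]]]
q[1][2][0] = -18.0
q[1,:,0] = [70.0, 79.0, -18.0]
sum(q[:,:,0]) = 164.0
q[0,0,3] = -77.0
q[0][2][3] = -50.0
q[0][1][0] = 99.0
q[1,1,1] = -22.0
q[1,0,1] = 82.0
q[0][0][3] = -77.0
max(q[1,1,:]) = 79.0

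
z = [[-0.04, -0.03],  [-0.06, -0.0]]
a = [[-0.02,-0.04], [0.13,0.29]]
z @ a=[[-0.00, -0.01], [0.0, 0.0]]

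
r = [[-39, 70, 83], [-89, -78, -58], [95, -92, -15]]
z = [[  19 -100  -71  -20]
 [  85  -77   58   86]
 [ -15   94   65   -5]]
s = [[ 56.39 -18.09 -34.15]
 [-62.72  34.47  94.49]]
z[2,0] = -15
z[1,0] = 85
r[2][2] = -15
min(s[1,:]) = -62.72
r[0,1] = 70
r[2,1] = -92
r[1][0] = -89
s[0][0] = 56.39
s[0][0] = 56.39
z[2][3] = -5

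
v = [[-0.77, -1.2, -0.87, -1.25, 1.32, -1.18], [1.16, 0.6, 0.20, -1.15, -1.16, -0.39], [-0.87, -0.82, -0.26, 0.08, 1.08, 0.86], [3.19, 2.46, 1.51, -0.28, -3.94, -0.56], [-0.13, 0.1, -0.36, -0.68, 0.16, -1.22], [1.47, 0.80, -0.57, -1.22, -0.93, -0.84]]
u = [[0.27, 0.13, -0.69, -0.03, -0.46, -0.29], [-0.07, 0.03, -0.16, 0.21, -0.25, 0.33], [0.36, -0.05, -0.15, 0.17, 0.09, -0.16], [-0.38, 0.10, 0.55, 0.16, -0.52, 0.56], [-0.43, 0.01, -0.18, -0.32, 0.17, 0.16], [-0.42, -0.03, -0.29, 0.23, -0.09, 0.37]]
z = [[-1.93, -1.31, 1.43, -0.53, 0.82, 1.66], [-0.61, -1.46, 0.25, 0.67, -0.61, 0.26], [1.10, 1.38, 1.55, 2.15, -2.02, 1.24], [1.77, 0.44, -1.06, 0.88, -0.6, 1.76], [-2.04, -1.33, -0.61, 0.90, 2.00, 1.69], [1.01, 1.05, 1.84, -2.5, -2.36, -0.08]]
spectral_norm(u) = 1.27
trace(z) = 0.96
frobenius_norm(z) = 8.39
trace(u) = 0.85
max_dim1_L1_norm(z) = 9.44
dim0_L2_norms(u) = [0.84, 0.18, 0.97, 0.5, 0.77, 0.83]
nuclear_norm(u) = 3.51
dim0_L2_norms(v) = [3.88, 3.03, 1.9, 2.22, 4.55, 2.19]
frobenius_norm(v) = 7.63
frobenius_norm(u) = 1.80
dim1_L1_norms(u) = [1.87, 1.05, 0.98, 2.27, 1.27, 1.43]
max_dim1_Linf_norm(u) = 0.69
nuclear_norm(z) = 17.37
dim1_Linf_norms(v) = [1.32, 1.16, 1.08, 3.94, 1.22, 1.47]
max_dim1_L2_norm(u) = 1.03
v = u @ z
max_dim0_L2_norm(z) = 3.88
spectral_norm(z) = 5.85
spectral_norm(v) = 6.87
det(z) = -81.13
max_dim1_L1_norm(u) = 2.27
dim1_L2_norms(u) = [0.93, 0.5, 0.47, 1.03, 0.61, 0.68]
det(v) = -0.00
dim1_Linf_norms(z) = [1.93, 1.46, 2.15, 1.77, 2.04, 2.5]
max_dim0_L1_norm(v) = 8.59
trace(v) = -1.39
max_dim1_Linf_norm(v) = 3.94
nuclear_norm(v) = 11.89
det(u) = -0.00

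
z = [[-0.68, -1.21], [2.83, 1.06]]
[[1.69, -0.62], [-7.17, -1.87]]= z @[[-2.55,  -1.08], [0.04,  1.12]]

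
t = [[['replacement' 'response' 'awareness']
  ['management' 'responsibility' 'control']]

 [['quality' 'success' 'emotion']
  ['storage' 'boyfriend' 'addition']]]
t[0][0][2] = 'awareness'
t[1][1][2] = 'addition'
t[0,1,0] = 'management'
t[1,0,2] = 'emotion'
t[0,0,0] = 'replacement'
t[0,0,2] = 'awareness'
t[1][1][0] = 'storage'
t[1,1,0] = 'storage'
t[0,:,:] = [['replacement', 'response', 'awareness'], ['management', 'responsibility', 'control']]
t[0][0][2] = 'awareness'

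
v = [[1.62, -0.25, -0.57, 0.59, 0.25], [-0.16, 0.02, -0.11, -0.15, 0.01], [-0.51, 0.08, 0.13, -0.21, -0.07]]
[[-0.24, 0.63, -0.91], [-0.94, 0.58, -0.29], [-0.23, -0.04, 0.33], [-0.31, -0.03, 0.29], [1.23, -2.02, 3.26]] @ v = [[-0.03, -0.0, -0.05, -0.04, 0.01], [-1.47, 0.22, 0.43, -0.58, -0.21], [-0.53, 0.08, 0.18, -0.2, -0.08], [-0.65, 0.10, 0.22, -0.24, -0.10], [0.65, -0.09, -0.06, 0.34, 0.06]]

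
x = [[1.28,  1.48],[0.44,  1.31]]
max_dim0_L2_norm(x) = 1.98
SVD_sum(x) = [[1.07, 1.62], [0.74, 1.11]] + [[0.21, -0.14],  [-0.3, 0.20]]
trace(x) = 2.59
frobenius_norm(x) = 2.40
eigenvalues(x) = [0.49, 2.1]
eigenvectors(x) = [[-0.88, -0.87], [0.47, -0.49]]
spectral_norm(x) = 2.36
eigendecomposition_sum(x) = [[0.25, -0.45], [-0.13, 0.24]] + [[1.03, 1.93], [0.57, 1.07]]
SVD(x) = [[-0.82, -0.57], [-0.57, 0.82]] @ diag([2.3556188822462394, 0.43538452154960755]) @ [[-0.55, -0.83],[-0.83, 0.55]]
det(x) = 1.03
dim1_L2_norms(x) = [1.96, 1.38]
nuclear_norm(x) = 2.79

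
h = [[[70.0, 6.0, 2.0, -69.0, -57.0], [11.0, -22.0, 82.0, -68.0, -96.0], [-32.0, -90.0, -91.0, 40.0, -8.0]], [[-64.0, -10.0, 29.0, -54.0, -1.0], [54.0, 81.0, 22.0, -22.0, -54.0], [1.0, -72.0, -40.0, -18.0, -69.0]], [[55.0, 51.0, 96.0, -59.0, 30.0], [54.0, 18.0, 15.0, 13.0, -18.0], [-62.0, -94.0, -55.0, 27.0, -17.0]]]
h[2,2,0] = -62.0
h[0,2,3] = 40.0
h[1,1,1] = 81.0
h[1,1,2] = 22.0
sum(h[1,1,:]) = 81.0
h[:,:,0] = [[70.0, 11.0, -32.0], [-64.0, 54.0, 1.0], [55.0, 54.0, -62.0]]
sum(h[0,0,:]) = -48.0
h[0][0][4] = -57.0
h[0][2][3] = 40.0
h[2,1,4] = -18.0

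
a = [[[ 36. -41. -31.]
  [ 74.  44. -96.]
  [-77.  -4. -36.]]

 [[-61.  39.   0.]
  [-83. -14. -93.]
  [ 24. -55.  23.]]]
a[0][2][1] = -4.0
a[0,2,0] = -77.0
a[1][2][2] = 23.0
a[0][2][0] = -77.0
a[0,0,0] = 36.0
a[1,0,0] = -61.0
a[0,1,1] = 44.0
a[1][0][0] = -61.0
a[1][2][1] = -55.0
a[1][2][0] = 24.0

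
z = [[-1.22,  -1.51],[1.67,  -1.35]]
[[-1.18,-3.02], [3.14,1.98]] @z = [[-3.6, 5.86], [-0.52, -7.41]]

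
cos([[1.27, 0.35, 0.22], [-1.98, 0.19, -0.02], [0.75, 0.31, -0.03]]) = [[0.44, -0.28, -0.13],[1.39, 1.27, 0.20],[-0.18, -0.15, 0.92]]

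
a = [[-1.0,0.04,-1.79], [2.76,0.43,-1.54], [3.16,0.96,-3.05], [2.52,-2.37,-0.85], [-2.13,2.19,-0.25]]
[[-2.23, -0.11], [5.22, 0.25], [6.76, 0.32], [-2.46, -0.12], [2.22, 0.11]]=a@[[1.68, 0.08], [2.69, 0.13], [0.37, 0.02]]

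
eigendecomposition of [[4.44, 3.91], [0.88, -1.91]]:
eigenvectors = [[0.99, -0.5],  [0.13, 0.87]]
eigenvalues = [4.94, -2.41]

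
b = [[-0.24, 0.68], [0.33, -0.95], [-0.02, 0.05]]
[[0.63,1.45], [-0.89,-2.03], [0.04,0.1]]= b@[[1.00, 1.29], [1.28, 2.59]]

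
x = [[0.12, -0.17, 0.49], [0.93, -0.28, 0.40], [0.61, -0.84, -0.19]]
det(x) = -0.324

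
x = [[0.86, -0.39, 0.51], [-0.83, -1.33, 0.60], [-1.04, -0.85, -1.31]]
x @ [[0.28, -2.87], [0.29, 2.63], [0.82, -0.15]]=[[0.55, -3.57], [-0.13, -1.21], [-1.61, 0.95]]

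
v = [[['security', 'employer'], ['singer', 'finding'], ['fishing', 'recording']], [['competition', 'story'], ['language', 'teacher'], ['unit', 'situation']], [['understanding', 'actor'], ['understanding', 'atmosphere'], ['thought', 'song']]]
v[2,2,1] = 'song'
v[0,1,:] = ['singer', 'finding']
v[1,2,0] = 'unit'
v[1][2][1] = 'situation'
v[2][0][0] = 'understanding'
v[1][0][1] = 'story'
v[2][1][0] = 'understanding'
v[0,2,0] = 'fishing'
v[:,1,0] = ['singer', 'language', 'understanding']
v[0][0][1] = 'employer'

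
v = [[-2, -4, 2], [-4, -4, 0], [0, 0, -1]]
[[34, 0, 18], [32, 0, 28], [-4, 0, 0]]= v@[[-3, 0, -5], [-5, 0, -2], [4, 0, 0]]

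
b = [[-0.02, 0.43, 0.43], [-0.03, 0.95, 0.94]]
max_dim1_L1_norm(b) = 1.92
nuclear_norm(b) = 1.48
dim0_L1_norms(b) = [0.05, 1.38, 1.37]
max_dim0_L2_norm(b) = 1.04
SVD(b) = [[-0.41, -0.91], [-0.91, 0.41]] @ diag([1.4687266736929685, 0.006477498189034672]) @ [[0.02, -0.71, -0.7],[0.89, 0.33, -0.31]]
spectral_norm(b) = 1.47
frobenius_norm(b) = 1.47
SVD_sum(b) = [[-0.01, 0.43, 0.43], [-0.03, 0.95, 0.94]] + [[-0.01, -0.00, 0.0], [0.0, 0.00, -0.0]]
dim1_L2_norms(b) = [0.61, 1.34]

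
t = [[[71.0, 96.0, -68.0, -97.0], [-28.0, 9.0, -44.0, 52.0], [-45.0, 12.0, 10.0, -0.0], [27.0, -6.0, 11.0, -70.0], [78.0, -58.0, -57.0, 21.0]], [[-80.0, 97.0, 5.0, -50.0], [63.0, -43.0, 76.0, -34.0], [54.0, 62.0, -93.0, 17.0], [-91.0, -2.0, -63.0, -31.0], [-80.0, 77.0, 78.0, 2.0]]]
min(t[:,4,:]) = -80.0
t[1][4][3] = 2.0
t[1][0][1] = 97.0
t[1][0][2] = 5.0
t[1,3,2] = -63.0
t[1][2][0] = 54.0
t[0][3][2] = 11.0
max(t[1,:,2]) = 78.0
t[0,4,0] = 78.0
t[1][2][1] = 62.0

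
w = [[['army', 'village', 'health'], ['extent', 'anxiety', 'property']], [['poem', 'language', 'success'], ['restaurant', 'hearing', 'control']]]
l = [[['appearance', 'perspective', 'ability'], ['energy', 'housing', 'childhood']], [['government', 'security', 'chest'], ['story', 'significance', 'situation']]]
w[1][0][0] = 'poem'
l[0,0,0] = 'appearance'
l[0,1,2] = 'childhood'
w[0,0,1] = 'village'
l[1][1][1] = 'significance'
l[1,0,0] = 'government'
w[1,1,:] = ['restaurant', 'hearing', 'control']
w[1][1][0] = 'restaurant'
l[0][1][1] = 'housing'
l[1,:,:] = [['government', 'security', 'chest'], ['story', 'significance', 'situation']]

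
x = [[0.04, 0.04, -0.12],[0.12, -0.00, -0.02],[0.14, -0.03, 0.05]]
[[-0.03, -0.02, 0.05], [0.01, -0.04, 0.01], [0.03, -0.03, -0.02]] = x@ [[0.21, -0.51, 0.06], [1.24, -3.29, 0.51], [0.74, -1.06, -0.21]]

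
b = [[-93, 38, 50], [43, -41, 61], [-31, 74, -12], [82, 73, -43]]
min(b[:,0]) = -93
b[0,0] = -93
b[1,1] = -41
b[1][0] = 43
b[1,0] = 43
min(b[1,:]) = -41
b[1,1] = -41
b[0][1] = 38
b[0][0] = -93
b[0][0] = -93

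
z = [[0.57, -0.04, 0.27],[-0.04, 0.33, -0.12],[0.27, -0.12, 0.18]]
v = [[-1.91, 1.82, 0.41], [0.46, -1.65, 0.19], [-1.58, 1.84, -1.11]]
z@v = [[-1.53,  1.60,  -0.07], [0.42,  -0.84,  0.18], [-0.86,  1.02,  -0.11]]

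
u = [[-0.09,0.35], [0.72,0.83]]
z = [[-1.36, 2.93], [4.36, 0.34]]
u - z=[[1.27, -2.58], [-3.64, 0.49]]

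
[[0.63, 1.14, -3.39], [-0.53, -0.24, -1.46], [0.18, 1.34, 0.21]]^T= [[0.63, -0.53, 0.18], [1.14, -0.24, 1.34], [-3.39, -1.46, 0.21]]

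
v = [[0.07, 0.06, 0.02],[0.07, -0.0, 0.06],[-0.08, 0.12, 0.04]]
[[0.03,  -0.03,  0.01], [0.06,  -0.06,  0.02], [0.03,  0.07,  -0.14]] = v @[[0.15, -0.61, 0.73],[0.06, 0.3, -0.52],[0.78, -0.25, -0.56]]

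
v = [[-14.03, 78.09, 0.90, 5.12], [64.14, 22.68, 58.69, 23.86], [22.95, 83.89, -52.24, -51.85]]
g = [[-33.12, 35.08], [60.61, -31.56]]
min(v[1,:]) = 22.68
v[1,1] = 22.68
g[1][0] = 60.61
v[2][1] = 83.89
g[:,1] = [35.08, -31.56]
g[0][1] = 35.08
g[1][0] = 60.61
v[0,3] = 5.12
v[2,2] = -52.24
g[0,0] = -33.12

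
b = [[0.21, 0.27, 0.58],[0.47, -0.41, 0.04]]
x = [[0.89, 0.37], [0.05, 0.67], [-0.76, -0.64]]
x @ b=[[0.36, 0.09, 0.53], [0.33, -0.26, 0.06], [-0.46, 0.06, -0.47]]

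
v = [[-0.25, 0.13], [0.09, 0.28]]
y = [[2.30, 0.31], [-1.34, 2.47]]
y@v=[[-0.55, 0.39],[0.56, 0.52]]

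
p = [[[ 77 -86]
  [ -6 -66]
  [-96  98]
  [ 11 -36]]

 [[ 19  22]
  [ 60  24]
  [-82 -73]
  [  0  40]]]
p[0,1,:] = [-6, -66]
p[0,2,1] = 98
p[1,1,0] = 60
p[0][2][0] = -96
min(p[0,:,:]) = -96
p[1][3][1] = 40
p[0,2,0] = -96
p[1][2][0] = -82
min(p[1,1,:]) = 24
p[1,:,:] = [[19, 22], [60, 24], [-82, -73], [0, 40]]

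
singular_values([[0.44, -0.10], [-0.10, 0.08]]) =[0.47, 0.05]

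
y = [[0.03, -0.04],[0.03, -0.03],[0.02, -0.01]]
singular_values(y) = [0.07, 0.01]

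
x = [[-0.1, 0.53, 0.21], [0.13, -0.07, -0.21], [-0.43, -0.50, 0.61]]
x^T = [[-0.10,0.13,-0.43], [0.53,-0.07,-0.5], [0.21,-0.21,0.61]]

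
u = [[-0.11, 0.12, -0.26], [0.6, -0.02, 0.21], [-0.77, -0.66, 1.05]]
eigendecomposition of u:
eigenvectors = [[0.19, 0.40, -0.13], [-0.08, -0.89, 0.88], [-0.98, -0.22, 0.46]]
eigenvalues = [1.15, -0.24, 0.0]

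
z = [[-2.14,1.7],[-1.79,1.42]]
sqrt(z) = [[2.39j, -1.84j], [0.00+1.94j, 0.00-1.47j]]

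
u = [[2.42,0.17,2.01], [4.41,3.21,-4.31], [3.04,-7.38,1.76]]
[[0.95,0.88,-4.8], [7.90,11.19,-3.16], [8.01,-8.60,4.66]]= u@ [[1.33, 0.86, -0.92], [-0.79, 1.35, -1.29], [-1.06, -0.71, -1.17]]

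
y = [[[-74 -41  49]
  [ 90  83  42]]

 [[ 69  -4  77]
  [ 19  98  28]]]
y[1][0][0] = 69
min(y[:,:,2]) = 28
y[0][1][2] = 42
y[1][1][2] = 28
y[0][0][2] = 49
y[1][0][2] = 77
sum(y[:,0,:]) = 76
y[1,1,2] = 28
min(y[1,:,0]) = 19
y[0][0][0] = -74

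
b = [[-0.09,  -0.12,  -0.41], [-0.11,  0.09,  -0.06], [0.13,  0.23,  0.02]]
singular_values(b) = [0.46, 0.24, 0.13]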